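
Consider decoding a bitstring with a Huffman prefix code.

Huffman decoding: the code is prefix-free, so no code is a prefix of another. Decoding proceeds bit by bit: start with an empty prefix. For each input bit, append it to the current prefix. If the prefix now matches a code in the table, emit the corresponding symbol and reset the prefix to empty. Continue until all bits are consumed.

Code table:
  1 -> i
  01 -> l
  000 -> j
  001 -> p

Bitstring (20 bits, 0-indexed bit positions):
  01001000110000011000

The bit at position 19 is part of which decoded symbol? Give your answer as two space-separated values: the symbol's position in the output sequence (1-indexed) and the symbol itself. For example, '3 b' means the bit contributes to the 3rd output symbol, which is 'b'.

Bit 0: prefix='0' (no match yet)
Bit 1: prefix='01' -> emit 'l', reset
Bit 2: prefix='0' (no match yet)
Bit 3: prefix='00' (no match yet)
Bit 4: prefix='001' -> emit 'p', reset
Bit 5: prefix='0' (no match yet)
Bit 6: prefix='00' (no match yet)
Bit 7: prefix='000' -> emit 'j', reset
Bit 8: prefix='1' -> emit 'i', reset
Bit 9: prefix='1' -> emit 'i', reset
Bit 10: prefix='0' (no match yet)
Bit 11: prefix='00' (no match yet)
Bit 12: prefix='000' -> emit 'j', reset
Bit 13: prefix='0' (no match yet)
Bit 14: prefix='00' (no match yet)
Bit 15: prefix='001' -> emit 'p', reset
Bit 16: prefix='1' -> emit 'i', reset
Bit 17: prefix='0' (no match yet)
Bit 18: prefix='00' (no match yet)
Bit 19: prefix='000' -> emit 'j', reset

Answer: 9 j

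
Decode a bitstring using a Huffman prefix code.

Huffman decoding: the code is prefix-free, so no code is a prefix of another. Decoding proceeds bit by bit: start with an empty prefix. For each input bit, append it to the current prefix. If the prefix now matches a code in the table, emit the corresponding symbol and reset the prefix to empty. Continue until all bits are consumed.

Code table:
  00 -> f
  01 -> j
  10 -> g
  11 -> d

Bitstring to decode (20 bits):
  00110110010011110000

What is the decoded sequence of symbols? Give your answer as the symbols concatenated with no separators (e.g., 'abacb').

Answer: fdjgjfddff

Derivation:
Bit 0: prefix='0' (no match yet)
Bit 1: prefix='00' -> emit 'f', reset
Bit 2: prefix='1' (no match yet)
Bit 3: prefix='11' -> emit 'd', reset
Bit 4: prefix='0' (no match yet)
Bit 5: prefix='01' -> emit 'j', reset
Bit 6: prefix='1' (no match yet)
Bit 7: prefix='10' -> emit 'g', reset
Bit 8: prefix='0' (no match yet)
Bit 9: prefix='01' -> emit 'j', reset
Bit 10: prefix='0' (no match yet)
Bit 11: prefix='00' -> emit 'f', reset
Bit 12: prefix='1' (no match yet)
Bit 13: prefix='11' -> emit 'd', reset
Bit 14: prefix='1' (no match yet)
Bit 15: prefix='11' -> emit 'd', reset
Bit 16: prefix='0' (no match yet)
Bit 17: prefix='00' -> emit 'f', reset
Bit 18: prefix='0' (no match yet)
Bit 19: prefix='00' -> emit 'f', reset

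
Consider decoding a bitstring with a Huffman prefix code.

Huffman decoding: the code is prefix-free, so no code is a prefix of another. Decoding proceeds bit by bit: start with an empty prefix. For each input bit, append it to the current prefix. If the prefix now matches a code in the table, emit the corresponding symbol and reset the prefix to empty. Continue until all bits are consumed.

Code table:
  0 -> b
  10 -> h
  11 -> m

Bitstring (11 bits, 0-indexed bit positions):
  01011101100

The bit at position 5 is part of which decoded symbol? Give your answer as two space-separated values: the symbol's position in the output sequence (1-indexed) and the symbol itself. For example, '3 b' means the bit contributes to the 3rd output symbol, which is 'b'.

Bit 0: prefix='0' -> emit 'b', reset
Bit 1: prefix='1' (no match yet)
Bit 2: prefix='10' -> emit 'h', reset
Bit 3: prefix='1' (no match yet)
Bit 4: prefix='11' -> emit 'm', reset
Bit 5: prefix='1' (no match yet)
Bit 6: prefix='10' -> emit 'h', reset
Bit 7: prefix='1' (no match yet)
Bit 8: prefix='11' -> emit 'm', reset
Bit 9: prefix='0' -> emit 'b', reset

Answer: 4 h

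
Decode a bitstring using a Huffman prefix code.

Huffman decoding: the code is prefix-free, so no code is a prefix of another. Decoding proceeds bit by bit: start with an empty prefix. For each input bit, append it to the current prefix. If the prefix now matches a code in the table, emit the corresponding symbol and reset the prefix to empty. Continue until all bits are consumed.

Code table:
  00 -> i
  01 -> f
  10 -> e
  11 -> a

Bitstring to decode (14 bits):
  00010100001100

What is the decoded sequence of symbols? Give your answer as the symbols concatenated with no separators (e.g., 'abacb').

Answer: iffiiai

Derivation:
Bit 0: prefix='0' (no match yet)
Bit 1: prefix='00' -> emit 'i', reset
Bit 2: prefix='0' (no match yet)
Bit 3: prefix='01' -> emit 'f', reset
Bit 4: prefix='0' (no match yet)
Bit 5: prefix='01' -> emit 'f', reset
Bit 6: prefix='0' (no match yet)
Bit 7: prefix='00' -> emit 'i', reset
Bit 8: prefix='0' (no match yet)
Bit 9: prefix='00' -> emit 'i', reset
Bit 10: prefix='1' (no match yet)
Bit 11: prefix='11' -> emit 'a', reset
Bit 12: prefix='0' (no match yet)
Bit 13: prefix='00' -> emit 'i', reset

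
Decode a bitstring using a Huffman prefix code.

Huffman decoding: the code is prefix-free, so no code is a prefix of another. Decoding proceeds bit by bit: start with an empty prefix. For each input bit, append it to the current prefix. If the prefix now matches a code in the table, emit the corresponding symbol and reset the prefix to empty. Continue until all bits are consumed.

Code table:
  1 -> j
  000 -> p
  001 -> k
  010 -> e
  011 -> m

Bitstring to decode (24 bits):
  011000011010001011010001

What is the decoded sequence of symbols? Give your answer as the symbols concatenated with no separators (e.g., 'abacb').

Bit 0: prefix='0' (no match yet)
Bit 1: prefix='01' (no match yet)
Bit 2: prefix='011' -> emit 'm', reset
Bit 3: prefix='0' (no match yet)
Bit 4: prefix='00' (no match yet)
Bit 5: prefix='000' -> emit 'p', reset
Bit 6: prefix='0' (no match yet)
Bit 7: prefix='01' (no match yet)
Bit 8: prefix='011' -> emit 'm', reset
Bit 9: prefix='0' (no match yet)
Bit 10: prefix='01' (no match yet)
Bit 11: prefix='010' -> emit 'e', reset
Bit 12: prefix='0' (no match yet)
Bit 13: prefix='00' (no match yet)
Bit 14: prefix='001' -> emit 'k', reset
Bit 15: prefix='0' (no match yet)
Bit 16: prefix='01' (no match yet)
Bit 17: prefix='011' -> emit 'm', reset
Bit 18: prefix='0' (no match yet)
Bit 19: prefix='01' (no match yet)
Bit 20: prefix='010' -> emit 'e', reset
Bit 21: prefix='0' (no match yet)
Bit 22: prefix='00' (no match yet)
Bit 23: prefix='001' -> emit 'k', reset

Answer: mpmekmek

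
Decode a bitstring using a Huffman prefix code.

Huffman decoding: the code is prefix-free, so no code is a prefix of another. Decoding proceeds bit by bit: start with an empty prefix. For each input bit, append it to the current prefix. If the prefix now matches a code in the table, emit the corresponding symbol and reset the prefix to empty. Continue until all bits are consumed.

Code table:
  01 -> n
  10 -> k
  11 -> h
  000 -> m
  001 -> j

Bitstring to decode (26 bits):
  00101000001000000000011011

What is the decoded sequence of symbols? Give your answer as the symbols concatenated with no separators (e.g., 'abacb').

Bit 0: prefix='0' (no match yet)
Bit 1: prefix='00' (no match yet)
Bit 2: prefix='001' -> emit 'j', reset
Bit 3: prefix='0' (no match yet)
Bit 4: prefix='01' -> emit 'n', reset
Bit 5: prefix='0' (no match yet)
Bit 6: prefix='00' (no match yet)
Bit 7: prefix='000' -> emit 'm', reset
Bit 8: prefix='0' (no match yet)
Bit 9: prefix='00' (no match yet)
Bit 10: prefix='001' -> emit 'j', reset
Bit 11: prefix='0' (no match yet)
Bit 12: prefix='00' (no match yet)
Bit 13: prefix='000' -> emit 'm', reset
Bit 14: prefix='0' (no match yet)
Bit 15: prefix='00' (no match yet)
Bit 16: prefix='000' -> emit 'm', reset
Bit 17: prefix='0' (no match yet)
Bit 18: prefix='00' (no match yet)
Bit 19: prefix='000' -> emit 'm', reset
Bit 20: prefix='0' (no match yet)
Bit 21: prefix='01' -> emit 'n', reset
Bit 22: prefix='1' (no match yet)
Bit 23: prefix='10' -> emit 'k', reset
Bit 24: prefix='1' (no match yet)
Bit 25: prefix='11' -> emit 'h', reset

Answer: jnmjmmmnkh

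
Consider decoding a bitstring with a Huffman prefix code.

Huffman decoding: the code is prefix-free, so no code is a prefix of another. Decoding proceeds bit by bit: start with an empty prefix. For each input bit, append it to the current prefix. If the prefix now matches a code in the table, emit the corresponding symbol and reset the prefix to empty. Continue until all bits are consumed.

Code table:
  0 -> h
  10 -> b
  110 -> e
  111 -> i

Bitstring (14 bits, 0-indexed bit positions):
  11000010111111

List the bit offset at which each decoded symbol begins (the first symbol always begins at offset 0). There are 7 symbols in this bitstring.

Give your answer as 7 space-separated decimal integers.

Bit 0: prefix='1' (no match yet)
Bit 1: prefix='11' (no match yet)
Bit 2: prefix='110' -> emit 'e', reset
Bit 3: prefix='0' -> emit 'h', reset
Bit 4: prefix='0' -> emit 'h', reset
Bit 5: prefix='0' -> emit 'h', reset
Bit 6: prefix='1' (no match yet)
Bit 7: prefix='10' -> emit 'b', reset
Bit 8: prefix='1' (no match yet)
Bit 9: prefix='11' (no match yet)
Bit 10: prefix='111' -> emit 'i', reset
Bit 11: prefix='1' (no match yet)
Bit 12: prefix='11' (no match yet)
Bit 13: prefix='111' -> emit 'i', reset

Answer: 0 3 4 5 6 8 11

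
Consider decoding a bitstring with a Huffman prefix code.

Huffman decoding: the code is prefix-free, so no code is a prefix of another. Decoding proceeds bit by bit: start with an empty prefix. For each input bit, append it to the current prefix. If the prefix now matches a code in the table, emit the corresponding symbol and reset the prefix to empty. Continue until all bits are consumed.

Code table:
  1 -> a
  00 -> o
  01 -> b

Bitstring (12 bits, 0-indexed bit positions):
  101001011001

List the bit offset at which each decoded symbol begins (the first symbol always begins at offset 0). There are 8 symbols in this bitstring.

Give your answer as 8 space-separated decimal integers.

Answer: 0 1 3 5 6 8 9 11

Derivation:
Bit 0: prefix='1' -> emit 'a', reset
Bit 1: prefix='0' (no match yet)
Bit 2: prefix='01' -> emit 'b', reset
Bit 3: prefix='0' (no match yet)
Bit 4: prefix='00' -> emit 'o', reset
Bit 5: prefix='1' -> emit 'a', reset
Bit 6: prefix='0' (no match yet)
Bit 7: prefix='01' -> emit 'b', reset
Bit 8: prefix='1' -> emit 'a', reset
Bit 9: prefix='0' (no match yet)
Bit 10: prefix='00' -> emit 'o', reset
Bit 11: prefix='1' -> emit 'a', reset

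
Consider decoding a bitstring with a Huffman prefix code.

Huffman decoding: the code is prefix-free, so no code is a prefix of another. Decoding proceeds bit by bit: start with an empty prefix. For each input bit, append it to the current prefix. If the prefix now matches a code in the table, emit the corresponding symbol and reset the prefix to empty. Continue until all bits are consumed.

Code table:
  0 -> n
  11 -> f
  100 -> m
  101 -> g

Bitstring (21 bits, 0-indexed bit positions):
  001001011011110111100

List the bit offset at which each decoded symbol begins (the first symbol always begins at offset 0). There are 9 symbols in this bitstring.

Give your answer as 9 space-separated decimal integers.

Answer: 0 1 2 5 8 11 13 16 18

Derivation:
Bit 0: prefix='0' -> emit 'n', reset
Bit 1: prefix='0' -> emit 'n', reset
Bit 2: prefix='1' (no match yet)
Bit 3: prefix='10' (no match yet)
Bit 4: prefix='100' -> emit 'm', reset
Bit 5: prefix='1' (no match yet)
Bit 6: prefix='10' (no match yet)
Bit 7: prefix='101' -> emit 'g', reset
Bit 8: prefix='1' (no match yet)
Bit 9: prefix='10' (no match yet)
Bit 10: prefix='101' -> emit 'g', reset
Bit 11: prefix='1' (no match yet)
Bit 12: prefix='11' -> emit 'f', reset
Bit 13: prefix='1' (no match yet)
Bit 14: prefix='10' (no match yet)
Bit 15: prefix='101' -> emit 'g', reset
Bit 16: prefix='1' (no match yet)
Bit 17: prefix='11' -> emit 'f', reset
Bit 18: prefix='1' (no match yet)
Bit 19: prefix='10' (no match yet)
Bit 20: prefix='100' -> emit 'm', reset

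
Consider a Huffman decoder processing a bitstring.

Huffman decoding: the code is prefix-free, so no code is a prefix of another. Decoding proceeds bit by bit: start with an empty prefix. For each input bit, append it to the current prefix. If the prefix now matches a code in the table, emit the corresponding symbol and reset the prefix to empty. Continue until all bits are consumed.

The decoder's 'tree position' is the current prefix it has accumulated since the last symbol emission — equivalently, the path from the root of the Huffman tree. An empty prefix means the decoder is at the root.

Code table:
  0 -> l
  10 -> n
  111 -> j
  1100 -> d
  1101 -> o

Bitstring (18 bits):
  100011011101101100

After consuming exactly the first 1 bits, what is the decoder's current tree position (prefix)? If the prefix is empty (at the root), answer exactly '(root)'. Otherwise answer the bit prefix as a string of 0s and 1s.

Answer: 1

Derivation:
Bit 0: prefix='1' (no match yet)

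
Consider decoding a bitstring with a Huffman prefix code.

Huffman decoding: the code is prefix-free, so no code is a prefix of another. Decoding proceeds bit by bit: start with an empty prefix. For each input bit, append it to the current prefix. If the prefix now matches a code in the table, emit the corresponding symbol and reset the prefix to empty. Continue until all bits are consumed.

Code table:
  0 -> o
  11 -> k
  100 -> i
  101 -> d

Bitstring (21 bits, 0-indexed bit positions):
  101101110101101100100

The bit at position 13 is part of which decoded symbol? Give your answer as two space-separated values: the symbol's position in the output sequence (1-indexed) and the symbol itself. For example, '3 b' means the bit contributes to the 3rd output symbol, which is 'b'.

Answer: 6 d

Derivation:
Bit 0: prefix='1' (no match yet)
Bit 1: prefix='10' (no match yet)
Bit 2: prefix='101' -> emit 'd', reset
Bit 3: prefix='1' (no match yet)
Bit 4: prefix='10' (no match yet)
Bit 5: prefix='101' -> emit 'd', reset
Bit 6: prefix='1' (no match yet)
Bit 7: prefix='11' -> emit 'k', reset
Bit 8: prefix='0' -> emit 'o', reset
Bit 9: prefix='1' (no match yet)
Bit 10: prefix='10' (no match yet)
Bit 11: prefix='101' -> emit 'd', reset
Bit 12: prefix='1' (no match yet)
Bit 13: prefix='10' (no match yet)
Bit 14: prefix='101' -> emit 'd', reset
Bit 15: prefix='1' (no match yet)
Bit 16: prefix='10' (no match yet)
Bit 17: prefix='100' -> emit 'i', reset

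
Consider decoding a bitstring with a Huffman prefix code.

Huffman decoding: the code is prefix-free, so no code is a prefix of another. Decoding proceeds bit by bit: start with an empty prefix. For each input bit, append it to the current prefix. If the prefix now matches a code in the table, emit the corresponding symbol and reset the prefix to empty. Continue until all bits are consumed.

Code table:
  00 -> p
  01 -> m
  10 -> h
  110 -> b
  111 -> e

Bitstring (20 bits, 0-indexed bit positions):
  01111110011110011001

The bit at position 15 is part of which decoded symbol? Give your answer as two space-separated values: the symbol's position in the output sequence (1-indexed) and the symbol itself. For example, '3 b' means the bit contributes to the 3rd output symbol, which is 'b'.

Bit 0: prefix='0' (no match yet)
Bit 1: prefix='01' -> emit 'm', reset
Bit 2: prefix='1' (no match yet)
Bit 3: prefix='11' (no match yet)
Bit 4: prefix='111' -> emit 'e', reset
Bit 5: prefix='1' (no match yet)
Bit 6: prefix='11' (no match yet)
Bit 7: prefix='110' -> emit 'b', reset
Bit 8: prefix='0' (no match yet)
Bit 9: prefix='01' -> emit 'm', reset
Bit 10: prefix='1' (no match yet)
Bit 11: prefix='11' (no match yet)
Bit 12: prefix='111' -> emit 'e', reset
Bit 13: prefix='0' (no match yet)
Bit 14: prefix='00' -> emit 'p', reset
Bit 15: prefix='1' (no match yet)
Bit 16: prefix='11' (no match yet)
Bit 17: prefix='110' -> emit 'b', reset
Bit 18: prefix='0' (no match yet)
Bit 19: prefix='01' -> emit 'm', reset

Answer: 7 b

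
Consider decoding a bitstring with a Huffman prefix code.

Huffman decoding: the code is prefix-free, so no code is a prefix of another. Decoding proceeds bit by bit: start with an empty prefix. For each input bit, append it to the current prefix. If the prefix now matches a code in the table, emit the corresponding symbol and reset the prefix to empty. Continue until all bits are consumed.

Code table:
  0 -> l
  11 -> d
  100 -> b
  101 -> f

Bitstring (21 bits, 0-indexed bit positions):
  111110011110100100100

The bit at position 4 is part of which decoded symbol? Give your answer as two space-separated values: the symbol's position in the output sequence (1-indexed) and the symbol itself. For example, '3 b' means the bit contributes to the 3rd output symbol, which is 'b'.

Bit 0: prefix='1' (no match yet)
Bit 1: prefix='11' -> emit 'd', reset
Bit 2: prefix='1' (no match yet)
Bit 3: prefix='11' -> emit 'd', reset
Bit 4: prefix='1' (no match yet)
Bit 5: prefix='10' (no match yet)
Bit 6: prefix='100' -> emit 'b', reset
Bit 7: prefix='1' (no match yet)
Bit 8: prefix='11' -> emit 'd', reset

Answer: 3 b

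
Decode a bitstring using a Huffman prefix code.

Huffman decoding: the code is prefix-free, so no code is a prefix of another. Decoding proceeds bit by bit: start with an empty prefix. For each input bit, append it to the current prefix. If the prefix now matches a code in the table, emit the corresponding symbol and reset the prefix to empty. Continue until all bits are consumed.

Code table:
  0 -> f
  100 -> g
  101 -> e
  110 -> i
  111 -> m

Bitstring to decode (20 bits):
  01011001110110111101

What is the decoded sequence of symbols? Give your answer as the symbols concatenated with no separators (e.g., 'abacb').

Bit 0: prefix='0' -> emit 'f', reset
Bit 1: prefix='1' (no match yet)
Bit 2: prefix='10' (no match yet)
Bit 3: prefix='101' -> emit 'e', reset
Bit 4: prefix='1' (no match yet)
Bit 5: prefix='10' (no match yet)
Bit 6: prefix='100' -> emit 'g', reset
Bit 7: prefix='1' (no match yet)
Bit 8: prefix='11' (no match yet)
Bit 9: prefix='111' -> emit 'm', reset
Bit 10: prefix='0' -> emit 'f', reset
Bit 11: prefix='1' (no match yet)
Bit 12: prefix='11' (no match yet)
Bit 13: prefix='110' -> emit 'i', reset
Bit 14: prefix='1' (no match yet)
Bit 15: prefix='11' (no match yet)
Bit 16: prefix='111' -> emit 'm', reset
Bit 17: prefix='1' (no match yet)
Bit 18: prefix='10' (no match yet)
Bit 19: prefix='101' -> emit 'e', reset

Answer: fegmfime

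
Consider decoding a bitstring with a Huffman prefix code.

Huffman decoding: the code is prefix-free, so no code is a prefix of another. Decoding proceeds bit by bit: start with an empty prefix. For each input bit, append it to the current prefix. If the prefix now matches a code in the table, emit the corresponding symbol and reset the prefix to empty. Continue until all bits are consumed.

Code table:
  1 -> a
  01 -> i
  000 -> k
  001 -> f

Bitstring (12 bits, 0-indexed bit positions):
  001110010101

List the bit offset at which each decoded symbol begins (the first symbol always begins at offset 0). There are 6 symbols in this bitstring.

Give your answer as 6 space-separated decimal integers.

Bit 0: prefix='0' (no match yet)
Bit 1: prefix='00' (no match yet)
Bit 2: prefix='001' -> emit 'f', reset
Bit 3: prefix='1' -> emit 'a', reset
Bit 4: prefix='1' -> emit 'a', reset
Bit 5: prefix='0' (no match yet)
Bit 6: prefix='00' (no match yet)
Bit 7: prefix='001' -> emit 'f', reset
Bit 8: prefix='0' (no match yet)
Bit 9: prefix='01' -> emit 'i', reset
Bit 10: prefix='0' (no match yet)
Bit 11: prefix='01' -> emit 'i', reset

Answer: 0 3 4 5 8 10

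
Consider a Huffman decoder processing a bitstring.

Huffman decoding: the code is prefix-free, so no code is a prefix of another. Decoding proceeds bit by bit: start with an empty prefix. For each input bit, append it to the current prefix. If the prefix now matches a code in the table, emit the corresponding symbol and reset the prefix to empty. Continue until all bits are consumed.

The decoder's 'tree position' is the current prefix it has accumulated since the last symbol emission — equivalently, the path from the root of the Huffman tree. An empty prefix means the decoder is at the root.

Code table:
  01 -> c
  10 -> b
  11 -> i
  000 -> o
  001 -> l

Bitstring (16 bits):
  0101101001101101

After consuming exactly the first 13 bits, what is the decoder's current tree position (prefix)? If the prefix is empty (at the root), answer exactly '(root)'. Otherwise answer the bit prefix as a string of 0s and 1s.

Answer: 1

Derivation:
Bit 0: prefix='0' (no match yet)
Bit 1: prefix='01' -> emit 'c', reset
Bit 2: prefix='0' (no match yet)
Bit 3: prefix='01' -> emit 'c', reset
Bit 4: prefix='1' (no match yet)
Bit 5: prefix='10' -> emit 'b', reset
Bit 6: prefix='1' (no match yet)
Bit 7: prefix='10' -> emit 'b', reset
Bit 8: prefix='0' (no match yet)
Bit 9: prefix='01' -> emit 'c', reset
Bit 10: prefix='1' (no match yet)
Bit 11: prefix='10' -> emit 'b', reset
Bit 12: prefix='1' (no match yet)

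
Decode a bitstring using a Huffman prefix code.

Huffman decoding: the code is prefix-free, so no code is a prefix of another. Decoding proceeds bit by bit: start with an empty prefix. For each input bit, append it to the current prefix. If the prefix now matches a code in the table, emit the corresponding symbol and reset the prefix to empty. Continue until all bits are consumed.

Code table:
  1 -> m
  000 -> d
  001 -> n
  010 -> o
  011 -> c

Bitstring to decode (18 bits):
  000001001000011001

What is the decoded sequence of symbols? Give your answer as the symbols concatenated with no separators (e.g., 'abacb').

Answer: dnndcn

Derivation:
Bit 0: prefix='0' (no match yet)
Bit 1: prefix='00' (no match yet)
Bit 2: prefix='000' -> emit 'd', reset
Bit 3: prefix='0' (no match yet)
Bit 4: prefix='00' (no match yet)
Bit 5: prefix='001' -> emit 'n', reset
Bit 6: prefix='0' (no match yet)
Bit 7: prefix='00' (no match yet)
Bit 8: prefix='001' -> emit 'n', reset
Bit 9: prefix='0' (no match yet)
Bit 10: prefix='00' (no match yet)
Bit 11: prefix='000' -> emit 'd', reset
Bit 12: prefix='0' (no match yet)
Bit 13: prefix='01' (no match yet)
Bit 14: prefix='011' -> emit 'c', reset
Bit 15: prefix='0' (no match yet)
Bit 16: prefix='00' (no match yet)
Bit 17: prefix='001' -> emit 'n', reset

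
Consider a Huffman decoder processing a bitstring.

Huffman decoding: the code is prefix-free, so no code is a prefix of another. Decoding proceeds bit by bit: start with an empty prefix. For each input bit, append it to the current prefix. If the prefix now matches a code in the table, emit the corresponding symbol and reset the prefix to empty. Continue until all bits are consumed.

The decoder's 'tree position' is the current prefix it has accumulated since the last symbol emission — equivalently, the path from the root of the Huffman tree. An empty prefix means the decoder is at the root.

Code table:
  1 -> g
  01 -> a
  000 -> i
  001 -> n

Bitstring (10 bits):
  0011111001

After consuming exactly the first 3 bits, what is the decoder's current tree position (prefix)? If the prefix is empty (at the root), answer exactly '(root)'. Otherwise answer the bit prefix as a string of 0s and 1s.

Bit 0: prefix='0' (no match yet)
Bit 1: prefix='00' (no match yet)
Bit 2: prefix='001' -> emit 'n', reset

Answer: (root)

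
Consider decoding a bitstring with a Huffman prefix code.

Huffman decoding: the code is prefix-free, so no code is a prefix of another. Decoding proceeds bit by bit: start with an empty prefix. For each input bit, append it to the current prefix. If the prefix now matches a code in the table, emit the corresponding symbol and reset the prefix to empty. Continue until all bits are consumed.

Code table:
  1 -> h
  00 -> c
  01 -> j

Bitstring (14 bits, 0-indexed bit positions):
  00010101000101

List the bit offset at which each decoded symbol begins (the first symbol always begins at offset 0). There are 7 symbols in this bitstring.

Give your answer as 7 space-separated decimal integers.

Bit 0: prefix='0' (no match yet)
Bit 1: prefix='00' -> emit 'c', reset
Bit 2: prefix='0' (no match yet)
Bit 3: prefix='01' -> emit 'j', reset
Bit 4: prefix='0' (no match yet)
Bit 5: prefix='01' -> emit 'j', reset
Bit 6: prefix='0' (no match yet)
Bit 7: prefix='01' -> emit 'j', reset
Bit 8: prefix='0' (no match yet)
Bit 9: prefix='00' -> emit 'c', reset
Bit 10: prefix='0' (no match yet)
Bit 11: prefix='01' -> emit 'j', reset
Bit 12: prefix='0' (no match yet)
Bit 13: prefix='01' -> emit 'j', reset

Answer: 0 2 4 6 8 10 12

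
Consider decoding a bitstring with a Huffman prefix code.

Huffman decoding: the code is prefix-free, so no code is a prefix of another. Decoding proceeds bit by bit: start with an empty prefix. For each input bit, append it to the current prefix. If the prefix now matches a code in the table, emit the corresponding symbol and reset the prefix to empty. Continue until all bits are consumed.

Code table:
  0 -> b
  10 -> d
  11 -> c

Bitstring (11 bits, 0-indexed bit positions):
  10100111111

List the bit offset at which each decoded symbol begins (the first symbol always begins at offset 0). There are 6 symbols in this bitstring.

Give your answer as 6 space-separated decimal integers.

Bit 0: prefix='1' (no match yet)
Bit 1: prefix='10' -> emit 'd', reset
Bit 2: prefix='1' (no match yet)
Bit 3: prefix='10' -> emit 'd', reset
Bit 4: prefix='0' -> emit 'b', reset
Bit 5: prefix='1' (no match yet)
Bit 6: prefix='11' -> emit 'c', reset
Bit 7: prefix='1' (no match yet)
Bit 8: prefix='11' -> emit 'c', reset
Bit 9: prefix='1' (no match yet)
Bit 10: prefix='11' -> emit 'c', reset

Answer: 0 2 4 5 7 9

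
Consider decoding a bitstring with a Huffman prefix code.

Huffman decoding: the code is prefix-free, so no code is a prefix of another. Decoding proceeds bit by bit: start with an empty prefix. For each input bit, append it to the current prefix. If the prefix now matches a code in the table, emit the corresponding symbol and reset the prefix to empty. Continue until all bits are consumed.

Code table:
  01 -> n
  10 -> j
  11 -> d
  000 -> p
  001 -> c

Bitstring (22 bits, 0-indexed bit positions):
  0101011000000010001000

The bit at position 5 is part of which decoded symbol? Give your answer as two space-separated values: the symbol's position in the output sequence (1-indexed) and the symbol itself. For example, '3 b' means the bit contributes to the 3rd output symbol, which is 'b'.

Bit 0: prefix='0' (no match yet)
Bit 1: prefix='01' -> emit 'n', reset
Bit 2: prefix='0' (no match yet)
Bit 3: prefix='01' -> emit 'n', reset
Bit 4: prefix='0' (no match yet)
Bit 5: prefix='01' -> emit 'n', reset
Bit 6: prefix='1' (no match yet)
Bit 7: prefix='10' -> emit 'j', reset
Bit 8: prefix='0' (no match yet)
Bit 9: prefix='00' (no match yet)

Answer: 3 n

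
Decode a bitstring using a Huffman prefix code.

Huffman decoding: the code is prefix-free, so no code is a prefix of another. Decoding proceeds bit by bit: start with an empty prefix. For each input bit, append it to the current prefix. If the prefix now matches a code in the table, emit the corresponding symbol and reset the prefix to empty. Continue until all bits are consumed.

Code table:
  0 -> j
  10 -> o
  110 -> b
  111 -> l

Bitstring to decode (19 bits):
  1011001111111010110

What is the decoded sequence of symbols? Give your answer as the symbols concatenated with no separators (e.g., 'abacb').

Bit 0: prefix='1' (no match yet)
Bit 1: prefix='10' -> emit 'o', reset
Bit 2: prefix='1' (no match yet)
Bit 3: prefix='11' (no match yet)
Bit 4: prefix='110' -> emit 'b', reset
Bit 5: prefix='0' -> emit 'j', reset
Bit 6: prefix='1' (no match yet)
Bit 7: prefix='11' (no match yet)
Bit 8: prefix='111' -> emit 'l', reset
Bit 9: prefix='1' (no match yet)
Bit 10: prefix='11' (no match yet)
Bit 11: prefix='111' -> emit 'l', reset
Bit 12: prefix='1' (no match yet)
Bit 13: prefix='10' -> emit 'o', reset
Bit 14: prefix='1' (no match yet)
Bit 15: prefix='10' -> emit 'o', reset
Bit 16: prefix='1' (no match yet)
Bit 17: prefix='11' (no match yet)
Bit 18: prefix='110' -> emit 'b', reset

Answer: objlloob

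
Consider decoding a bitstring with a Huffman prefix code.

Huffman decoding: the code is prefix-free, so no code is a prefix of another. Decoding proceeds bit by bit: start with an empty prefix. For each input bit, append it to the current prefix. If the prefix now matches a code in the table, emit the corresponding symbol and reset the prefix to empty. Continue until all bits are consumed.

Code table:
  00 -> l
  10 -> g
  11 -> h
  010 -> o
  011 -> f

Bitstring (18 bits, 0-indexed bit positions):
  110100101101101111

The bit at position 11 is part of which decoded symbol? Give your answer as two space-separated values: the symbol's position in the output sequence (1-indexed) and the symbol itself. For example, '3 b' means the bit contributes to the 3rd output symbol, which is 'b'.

Bit 0: prefix='1' (no match yet)
Bit 1: prefix='11' -> emit 'h', reset
Bit 2: prefix='0' (no match yet)
Bit 3: prefix='01' (no match yet)
Bit 4: prefix='010' -> emit 'o', reset
Bit 5: prefix='0' (no match yet)
Bit 6: prefix='01' (no match yet)
Bit 7: prefix='010' -> emit 'o', reset
Bit 8: prefix='1' (no match yet)
Bit 9: prefix='11' -> emit 'h', reset
Bit 10: prefix='0' (no match yet)
Bit 11: prefix='01' (no match yet)
Bit 12: prefix='011' -> emit 'f', reset
Bit 13: prefix='0' (no match yet)
Bit 14: prefix='01' (no match yet)
Bit 15: prefix='011' -> emit 'f', reset

Answer: 5 f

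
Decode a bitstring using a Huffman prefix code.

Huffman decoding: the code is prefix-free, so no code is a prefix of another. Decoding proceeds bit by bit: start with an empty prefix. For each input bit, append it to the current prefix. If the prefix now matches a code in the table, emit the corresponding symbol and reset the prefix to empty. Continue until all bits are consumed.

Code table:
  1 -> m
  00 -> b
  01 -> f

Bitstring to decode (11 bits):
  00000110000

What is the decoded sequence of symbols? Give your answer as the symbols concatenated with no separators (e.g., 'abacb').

Bit 0: prefix='0' (no match yet)
Bit 1: prefix='00' -> emit 'b', reset
Bit 2: prefix='0' (no match yet)
Bit 3: prefix='00' -> emit 'b', reset
Bit 4: prefix='0' (no match yet)
Bit 5: prefix='01' -> emit 'f', reset
Bit 6: prefix='1' -> emit 'm', reset
Bit 7: prefix='0' (no match yet)
Bit 8: prefix='00' -> emit 'b', reset
Bit 9: prefix='0' (no match yet)
Bit 10: prefix='00' -> emit 'b', reset

Answer: bbfmbb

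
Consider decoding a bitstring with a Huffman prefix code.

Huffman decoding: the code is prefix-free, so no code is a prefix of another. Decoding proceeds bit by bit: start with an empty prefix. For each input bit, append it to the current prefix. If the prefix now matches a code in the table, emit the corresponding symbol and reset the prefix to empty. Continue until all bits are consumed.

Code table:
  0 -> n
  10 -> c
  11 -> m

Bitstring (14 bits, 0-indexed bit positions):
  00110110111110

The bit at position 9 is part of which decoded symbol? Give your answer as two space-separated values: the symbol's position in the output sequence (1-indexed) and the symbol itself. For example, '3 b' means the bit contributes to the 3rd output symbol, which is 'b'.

Bit 0: prefix='0' -> emit 'n', reset
Bit 1: prefix='0' -> emit 'n', reset
Bit 2: prefix='1' (no match yet)
Bit 3: prefix='11' -> emit 'm', reset
Bit 4: prefix='0' -> emit 'n', reset
Bit 5: prefix='1' (no match yet)
Bit 6: prefix='11' -> emit 'm', reset
Bit 7: prefix='0' -> emit 'n', reset
Bit 8: prefix='1' (no match yet)
Bit 9: prefix='11' -> emit 'm', reset
Bit 10: prefix='1' (no match yet)
Bit 11: prefix='11' -> emit 'm', reset
Bit 12: prefix='1' (no match yet)
Bit 13: prefix='10' -> emit 'c', reset

Answer: 7 m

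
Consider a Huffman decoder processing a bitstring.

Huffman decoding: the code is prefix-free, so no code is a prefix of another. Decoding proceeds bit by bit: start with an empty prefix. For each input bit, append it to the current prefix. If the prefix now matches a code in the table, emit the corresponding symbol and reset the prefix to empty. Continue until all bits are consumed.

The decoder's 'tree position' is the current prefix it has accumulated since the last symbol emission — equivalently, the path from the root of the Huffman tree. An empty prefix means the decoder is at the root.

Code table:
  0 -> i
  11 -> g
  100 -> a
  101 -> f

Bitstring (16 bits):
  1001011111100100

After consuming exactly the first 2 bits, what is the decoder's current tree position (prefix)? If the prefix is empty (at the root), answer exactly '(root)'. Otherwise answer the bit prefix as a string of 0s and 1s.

Bit 0: prefix='1' (no match yet)
Bit 1: prefix='10' (no match yet)

Answer: 10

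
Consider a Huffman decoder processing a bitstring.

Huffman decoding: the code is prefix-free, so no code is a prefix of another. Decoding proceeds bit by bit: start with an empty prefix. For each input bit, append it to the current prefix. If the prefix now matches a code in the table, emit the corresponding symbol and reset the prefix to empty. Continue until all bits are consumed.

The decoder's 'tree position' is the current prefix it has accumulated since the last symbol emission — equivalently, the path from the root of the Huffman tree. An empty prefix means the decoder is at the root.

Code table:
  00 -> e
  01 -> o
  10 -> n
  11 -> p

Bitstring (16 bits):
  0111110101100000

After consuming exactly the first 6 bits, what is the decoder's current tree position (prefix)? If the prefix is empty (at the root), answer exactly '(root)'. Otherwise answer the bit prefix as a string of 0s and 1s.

Bit 0: prefix='0' (no match yet)
Bit 1: prefix='01' -> emit 'o', reset
Bit 2: prefix='1' (no match yet)
Bit 3: prefix='11' -> emit 'p', reset
Bit 4: prefix='1' (no match yet)
Bit 5: prefix='11' -> emit 'p', reset

Answer: (root)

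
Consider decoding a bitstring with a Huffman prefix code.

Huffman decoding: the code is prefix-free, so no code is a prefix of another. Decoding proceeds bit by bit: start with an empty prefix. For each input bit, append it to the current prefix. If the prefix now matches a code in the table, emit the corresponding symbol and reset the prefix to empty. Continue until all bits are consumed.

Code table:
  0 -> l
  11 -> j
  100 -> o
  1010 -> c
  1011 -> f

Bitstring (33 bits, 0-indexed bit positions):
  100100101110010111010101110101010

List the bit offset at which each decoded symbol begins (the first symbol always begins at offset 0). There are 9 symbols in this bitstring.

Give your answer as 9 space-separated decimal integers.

Bit 0: prefix='1' (no match yet)
Bit 1: prefix='10' (no match yet)
Bit 2: prefix='100' -> emit 'o', reset
Bit 3: prefix='1' (no match yet)
Bit 4: prefix='10' (no match yet)
Bit 5: prefix='100' -> emit 'o', reset
Bit 6: prefix='1' (no match yet)
Bit 7: prefix='10' (no match yet)
Bit 8: prefix='101' (no match yet)
Bit 9: prefix='1011' -> emit 'f', reset
Bit 10: prefix='1' (no match yet)
Bit 11: prefix='10' (no match yet)
Bit 12: prefix='100' -> emit 'o', reset
Bit 13: prefix='1' (no match yet)
Bit 14: prefix='10' (no match yet)
Bit 15: prefix='101' (no match yet)
Bit 16: prefix='1011' -> emit 'f', reset
Bit 17: prefix='1' (no match yet)
Bit 18: prefix='10' (no match yet)
Bit 19: prefix='101' (no match yet)
Bit 20: prefix='1010' -> emit 'c', reset
Bit 21: prefix='1' (no match yet)
Bit 22: prefix='10' (no match yet)
Bit 23: prefix='101' (no match yet)
Bit 24: prefix='1011' -> emit 'f', reset
Bit 25: prefix='1' (no match yet)
Bit 26: prefix='10' (no match yet)
Bit 27: prefix='101' (no match yet)
Bit 28: prefix='1010' -> emit 'c', reset
Bit 29: prefix='1' (no match yet)
Bit 30: prefix='10' (no match yet)
Bit 31: prefix='101' (no match yet)
Bit 32: prefix='1010' -> emit 'c', reset

Answer: 0 3 6 10 13 17 21 25 29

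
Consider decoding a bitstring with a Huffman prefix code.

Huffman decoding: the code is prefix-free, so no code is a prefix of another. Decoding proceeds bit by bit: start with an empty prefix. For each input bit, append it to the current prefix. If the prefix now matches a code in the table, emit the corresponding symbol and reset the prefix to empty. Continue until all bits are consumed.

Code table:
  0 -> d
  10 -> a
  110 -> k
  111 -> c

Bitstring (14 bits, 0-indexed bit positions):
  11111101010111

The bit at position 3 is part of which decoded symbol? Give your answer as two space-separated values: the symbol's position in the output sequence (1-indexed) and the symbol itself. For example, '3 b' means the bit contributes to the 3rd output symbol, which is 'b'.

Answer: 2 c

Derivation:
Bit 0: prefix='1' (no match yet)
Bit 1: prefix='11' (no match yet)
Bit 2: prefix='111' -> emit 'c', reset
Bit 3: prefix='1' (no match yet)
Bit 4: prefix='11' (no match yet)
Bit 5: prefix='111' -> emit 'c', reset
Bit 6: prefix='0' -> emit 'd', reset
Bit 7: prefix='1' (no match yet)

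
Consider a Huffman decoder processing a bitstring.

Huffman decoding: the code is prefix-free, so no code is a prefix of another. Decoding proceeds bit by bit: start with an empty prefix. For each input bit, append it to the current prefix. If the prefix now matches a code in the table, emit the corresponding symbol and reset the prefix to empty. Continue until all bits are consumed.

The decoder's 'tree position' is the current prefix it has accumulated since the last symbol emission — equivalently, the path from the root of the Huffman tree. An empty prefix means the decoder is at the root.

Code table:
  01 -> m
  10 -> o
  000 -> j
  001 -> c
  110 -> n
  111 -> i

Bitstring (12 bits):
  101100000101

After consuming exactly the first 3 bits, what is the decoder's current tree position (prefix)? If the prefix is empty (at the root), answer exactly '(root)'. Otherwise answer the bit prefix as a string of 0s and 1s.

Bit 0: prefix='1' (no match yet)
Bit 1: prefix='10' -> emit 'o', reset
Bit 2: prefix='1' (no match yet)

Answer: 1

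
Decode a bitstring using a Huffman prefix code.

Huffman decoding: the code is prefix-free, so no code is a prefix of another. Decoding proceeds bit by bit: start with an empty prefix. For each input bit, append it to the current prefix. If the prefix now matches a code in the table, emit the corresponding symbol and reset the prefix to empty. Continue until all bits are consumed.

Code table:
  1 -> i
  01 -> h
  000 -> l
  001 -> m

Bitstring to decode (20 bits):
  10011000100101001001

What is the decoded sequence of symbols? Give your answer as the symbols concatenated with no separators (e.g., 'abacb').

Answer: imilimhmm

Derivation:
Bit 0: prefix='1' -> emit 'i', reset
Bit 1: prefix='0' (no match yet)
Bit 2: prefix='00' (no match yet)
Bit 3: prefix='001' -> emit 'm', reset
Bit 4: prefix='1' -> emit 'i', reset
Bit 5: prefix='0' (no match yet)
Bit 6: prefix='00' (no match yet)
Bit 7: prefix='000' -> emit 'l', reset
Bit 8: prefix='1' -> emit 'i', reset
Bit 9: prefix='0' (no match yet)
Bit 10: prefix='00' (no match yet)
Bit 11: prefix='001' -> emit 'm', reset
Bit 12: prefix='0' (no match yet)
Bit 13: prefix='01' -> emit 'h', reset
Bit 14: prefix='0' (no match yet)
Bit 15: prefix='00' (no match yet)
Bit 16: prefix='001' -> emit 'm', reset
Bit 17: prefix='0' (no match yet)
Bit 18: prefix='00' (no match yet)
Bit 19: prefix='001' -> emit 'm', reset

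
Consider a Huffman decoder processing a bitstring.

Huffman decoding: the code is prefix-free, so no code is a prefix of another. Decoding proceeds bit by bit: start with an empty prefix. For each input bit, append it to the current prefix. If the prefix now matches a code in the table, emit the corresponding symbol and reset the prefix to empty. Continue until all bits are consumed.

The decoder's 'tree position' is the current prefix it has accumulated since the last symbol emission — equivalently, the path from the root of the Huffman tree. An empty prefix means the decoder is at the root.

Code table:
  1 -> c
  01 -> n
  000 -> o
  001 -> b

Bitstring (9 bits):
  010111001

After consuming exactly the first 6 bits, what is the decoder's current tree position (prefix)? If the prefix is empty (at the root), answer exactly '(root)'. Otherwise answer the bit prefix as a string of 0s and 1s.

Bit 0: prefix='0' (no match yet)
Bit 1: prefix='01' -> emit 'n', reset
Bit 2: prefix='0' (no match yet)
Bit 3: prefix='01' -> emit 'n', reset
Bit 4: prefix='1' -> emit 'c', reset
Bit 5: prefix='1' -> emit 'c', reset

Answer: (root)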